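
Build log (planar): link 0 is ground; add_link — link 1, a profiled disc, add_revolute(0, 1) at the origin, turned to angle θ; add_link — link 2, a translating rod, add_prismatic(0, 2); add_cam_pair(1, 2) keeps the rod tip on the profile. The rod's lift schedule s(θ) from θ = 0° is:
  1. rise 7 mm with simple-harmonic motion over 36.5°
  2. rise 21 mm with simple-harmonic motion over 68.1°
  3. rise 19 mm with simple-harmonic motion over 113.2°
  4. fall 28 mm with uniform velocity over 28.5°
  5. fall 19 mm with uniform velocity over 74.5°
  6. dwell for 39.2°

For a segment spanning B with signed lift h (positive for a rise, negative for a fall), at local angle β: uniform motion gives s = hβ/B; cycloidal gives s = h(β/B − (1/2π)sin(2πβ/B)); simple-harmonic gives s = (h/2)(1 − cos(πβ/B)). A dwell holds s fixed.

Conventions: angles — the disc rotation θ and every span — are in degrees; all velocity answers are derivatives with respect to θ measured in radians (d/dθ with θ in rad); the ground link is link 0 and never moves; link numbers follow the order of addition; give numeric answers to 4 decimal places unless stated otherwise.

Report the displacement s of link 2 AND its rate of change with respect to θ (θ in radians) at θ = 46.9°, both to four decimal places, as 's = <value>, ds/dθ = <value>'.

seg 1 [0°–36.5°] simple-harmonic, h=7: full span → s += 7 → s = 7.0000
seg 2 [36.5°–104.6°] simple-harmonic, h=21: θ=46.9° here. β=10.4, B=68.1. 21/2·(1 − cos(π·0.1527)) = 1.1855 → s = 8.1855
velocity in seg [36.5°–104.6°] (simple-harmonic), θ in radians: β = 10.4° = 0.1815 rad, B = 68.1° = 1.1886 rad; ds/dθ = (πh/(2B)) sin(πβ/B) = (π·21/(2·1.1886)) sin(π·0.1527) = 12.810317 mm/rad

s = 8.1855, ds/dθ = 12.8103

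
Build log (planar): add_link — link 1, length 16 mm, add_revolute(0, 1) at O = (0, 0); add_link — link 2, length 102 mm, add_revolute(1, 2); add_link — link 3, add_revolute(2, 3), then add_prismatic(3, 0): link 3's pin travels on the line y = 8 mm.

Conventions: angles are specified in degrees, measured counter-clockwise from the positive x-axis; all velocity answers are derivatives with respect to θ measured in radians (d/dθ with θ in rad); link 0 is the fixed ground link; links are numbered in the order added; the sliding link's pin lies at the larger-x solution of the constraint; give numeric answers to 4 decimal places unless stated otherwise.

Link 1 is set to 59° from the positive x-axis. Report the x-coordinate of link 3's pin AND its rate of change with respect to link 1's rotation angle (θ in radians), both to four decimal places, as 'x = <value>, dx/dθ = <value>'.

geometry: r = 16 mm, L = 102 mm, e = 8 mm
crank pin P = (r cos θ, r sin θ) = (8.240609, 13.714677)
h = r sin θ − e = 13.714677 − 8 = 5.714677
x = r cos θ + √(L² − h²) = 8.240609 + 101.839788 = 110.080397
dx/dθ = −r sin θ − h·r cos θ/√(L² − h²) (θ in radians; h = 5.714677) = -14.177094

x = 110.0804, dx/dθ = -14.1771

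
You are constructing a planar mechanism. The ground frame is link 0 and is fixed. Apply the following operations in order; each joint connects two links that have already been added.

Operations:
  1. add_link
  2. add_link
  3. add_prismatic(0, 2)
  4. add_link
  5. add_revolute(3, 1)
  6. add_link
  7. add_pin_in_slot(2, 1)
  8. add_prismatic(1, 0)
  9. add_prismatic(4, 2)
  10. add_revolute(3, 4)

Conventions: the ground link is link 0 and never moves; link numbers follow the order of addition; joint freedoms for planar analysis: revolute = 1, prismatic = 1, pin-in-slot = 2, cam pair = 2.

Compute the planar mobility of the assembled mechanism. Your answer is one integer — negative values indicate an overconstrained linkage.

ground; <1,0,0>
#1 <2,0,0>
#2 <3,0,0>
P:0↔2 J1 <3,1,0>
#3 <4,1,0>
R:3↔1 J1 <4,2,0>
#4 <5,2,0>
PS:2↔1 J2 <5,2,1>
P:1↔0 J1 <5,3,1>
P:4↔2 J1 <5,4,1>
R:3↔4 J1 <5,5,1>
3×4 − 2×5 − 1×1 = 1

M = 1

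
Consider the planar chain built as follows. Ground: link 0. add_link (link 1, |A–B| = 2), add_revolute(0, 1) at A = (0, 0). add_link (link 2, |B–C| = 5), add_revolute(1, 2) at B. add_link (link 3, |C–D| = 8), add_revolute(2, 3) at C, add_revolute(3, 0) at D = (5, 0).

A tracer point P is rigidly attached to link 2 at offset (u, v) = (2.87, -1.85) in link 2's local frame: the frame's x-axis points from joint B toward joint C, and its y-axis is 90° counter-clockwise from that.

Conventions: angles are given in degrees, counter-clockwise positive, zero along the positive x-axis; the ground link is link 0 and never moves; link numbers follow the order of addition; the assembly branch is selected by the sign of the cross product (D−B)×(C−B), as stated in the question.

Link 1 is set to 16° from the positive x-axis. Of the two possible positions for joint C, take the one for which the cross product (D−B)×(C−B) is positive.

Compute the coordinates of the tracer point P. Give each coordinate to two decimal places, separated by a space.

A=(0,0), D=(5.00,0)
B = A + 2.00·(cos16°, sin16°) = (1.9225, 0.5513)
|BD| = 3.1265
circle(B,5.00) ∩ circle(D,8.00): a=-4.6739, h=1.7763
  candidates: C₊=(-2.3649,3.1238) cross=5.553; C₋=(-2.9913,-0.3730) cross=-5.553
  branch + wants cross > 0 → take C=(-2.3649,3.1238) (cross=5.553)
ex = (C−B)/|BC| = (-0.8575,0.5145); ey = (-0.5145,-0.8575)
P = B + 2.87·ex + -1.85·ey = (0.4134,3.6143)

0.41 3.61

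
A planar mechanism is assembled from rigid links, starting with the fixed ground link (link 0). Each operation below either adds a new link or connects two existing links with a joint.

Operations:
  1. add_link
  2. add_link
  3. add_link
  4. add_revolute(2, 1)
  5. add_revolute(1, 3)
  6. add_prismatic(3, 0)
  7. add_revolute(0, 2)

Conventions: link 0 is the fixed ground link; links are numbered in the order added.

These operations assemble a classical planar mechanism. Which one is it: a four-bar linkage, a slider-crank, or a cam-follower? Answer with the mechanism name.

links: 4 (incl. ground); joints: 3 revolute, 1 prismatic, 0 higher (cam) pair, forming one closed loop
4 links, 3 revolutes + 1 prismatic in one loop → slider-crank

slider-crank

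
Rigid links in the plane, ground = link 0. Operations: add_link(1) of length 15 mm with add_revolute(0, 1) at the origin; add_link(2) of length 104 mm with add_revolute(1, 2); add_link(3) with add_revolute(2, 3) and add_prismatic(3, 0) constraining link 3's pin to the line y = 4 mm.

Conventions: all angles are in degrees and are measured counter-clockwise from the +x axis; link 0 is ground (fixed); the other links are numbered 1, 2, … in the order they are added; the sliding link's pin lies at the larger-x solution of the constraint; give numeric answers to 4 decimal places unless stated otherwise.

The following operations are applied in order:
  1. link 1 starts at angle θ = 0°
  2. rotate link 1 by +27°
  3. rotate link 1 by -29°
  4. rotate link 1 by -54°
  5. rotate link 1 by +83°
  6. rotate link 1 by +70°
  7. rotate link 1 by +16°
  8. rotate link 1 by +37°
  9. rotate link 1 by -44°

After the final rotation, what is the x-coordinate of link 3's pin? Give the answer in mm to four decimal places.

geometry: r = 15 mm, L = 104 mm, e = 4 mm; θ starts at 0°
rotate link 1 by +27°: θ ← 0° +27° = 27°
rotate link 1 by -29°: θ ← 27° -29° = -2°
rotate link 1 by -54°: θ ← -2° -54° = -56°
rotate link 1 by +83°: θ ← -56° +83° = 27°
rotate link 1 by +70°: θ ← 27° +70° = 97°
rotate link 1 by +16°: θ ← 97° +16° = 113°
rotate link 1 by +37°: θ ← 113° +37° = 150°
rotate link 1 by -44°: θ ← 150° -44° = 106°
crank pin P = (r cos θ, r sin θ) = (-4.134560, 14.418925)
h = r sin θ − e = 14.418925 − 4 = 10.418925
x = r cos θ + √(L² − h²) = -4.134560 + 103.476790 = 99.342229

99.3422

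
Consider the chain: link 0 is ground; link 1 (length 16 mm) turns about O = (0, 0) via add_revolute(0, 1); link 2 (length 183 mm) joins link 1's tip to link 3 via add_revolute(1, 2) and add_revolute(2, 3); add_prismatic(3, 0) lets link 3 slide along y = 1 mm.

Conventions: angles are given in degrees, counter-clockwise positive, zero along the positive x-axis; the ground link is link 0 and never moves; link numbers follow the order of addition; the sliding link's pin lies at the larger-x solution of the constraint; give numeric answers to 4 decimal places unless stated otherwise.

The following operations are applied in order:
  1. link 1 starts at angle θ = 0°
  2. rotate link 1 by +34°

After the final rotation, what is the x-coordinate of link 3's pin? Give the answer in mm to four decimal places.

geometry: r = 16 mm, L = 183 mm, e = 1 mm; θ starts at 0°
rotate link 1 by +34°: θ ← 0° +34° = 34°
crank pin P = (r cos θ, r sin θ) = (13.264601, 8.947086)
h = r sin θ − e = 8.947086 − 1 = 7.947086
x = r cos θ + √(L² − h²) = 13.264601 + 182.827361 = 196.091962

196.0920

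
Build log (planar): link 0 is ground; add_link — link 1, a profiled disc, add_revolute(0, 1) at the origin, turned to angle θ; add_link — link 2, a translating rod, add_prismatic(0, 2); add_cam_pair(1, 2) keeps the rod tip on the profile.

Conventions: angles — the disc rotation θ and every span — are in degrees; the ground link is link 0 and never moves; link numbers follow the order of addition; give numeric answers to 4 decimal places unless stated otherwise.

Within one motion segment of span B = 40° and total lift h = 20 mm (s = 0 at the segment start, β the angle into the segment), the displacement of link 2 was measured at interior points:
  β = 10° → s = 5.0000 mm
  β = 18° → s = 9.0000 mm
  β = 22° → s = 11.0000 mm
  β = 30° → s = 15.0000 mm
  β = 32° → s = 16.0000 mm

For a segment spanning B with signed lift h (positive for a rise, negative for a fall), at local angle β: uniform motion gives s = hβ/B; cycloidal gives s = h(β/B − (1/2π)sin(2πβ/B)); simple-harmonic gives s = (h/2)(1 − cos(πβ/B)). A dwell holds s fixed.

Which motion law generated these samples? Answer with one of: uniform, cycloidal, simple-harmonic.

candidates at β/B = r: uniform s = h·r (linear in β); cycloidal s = h·(r − sin(2πr)/(2π)); simple-harmonic s = (h/2)(1 − cos(πr))
β=10°: printed 5.0000 | uniform 5.0000, cycloidal 1.8169, simple-harmonic 2.9289
β=18°: printed 9.0000 | uniform 9.0000, cycloidal 8.0164, simple-harmonic 8.4357
β=22°: printed 11.0000 | uniform 11.0000, cycloidal 11.9836, simple-harmonic 11.5643
β=30°: printed 15.0000 | uniform 15.0000, cycloidal 18.1831, simple-harmonic 17.0711
β=32°: printed 16.0000 | uniform 16.0000, cycloidal 19.0273, simple-harmonic 18.0902
only one law matches every sample → uniform

uniform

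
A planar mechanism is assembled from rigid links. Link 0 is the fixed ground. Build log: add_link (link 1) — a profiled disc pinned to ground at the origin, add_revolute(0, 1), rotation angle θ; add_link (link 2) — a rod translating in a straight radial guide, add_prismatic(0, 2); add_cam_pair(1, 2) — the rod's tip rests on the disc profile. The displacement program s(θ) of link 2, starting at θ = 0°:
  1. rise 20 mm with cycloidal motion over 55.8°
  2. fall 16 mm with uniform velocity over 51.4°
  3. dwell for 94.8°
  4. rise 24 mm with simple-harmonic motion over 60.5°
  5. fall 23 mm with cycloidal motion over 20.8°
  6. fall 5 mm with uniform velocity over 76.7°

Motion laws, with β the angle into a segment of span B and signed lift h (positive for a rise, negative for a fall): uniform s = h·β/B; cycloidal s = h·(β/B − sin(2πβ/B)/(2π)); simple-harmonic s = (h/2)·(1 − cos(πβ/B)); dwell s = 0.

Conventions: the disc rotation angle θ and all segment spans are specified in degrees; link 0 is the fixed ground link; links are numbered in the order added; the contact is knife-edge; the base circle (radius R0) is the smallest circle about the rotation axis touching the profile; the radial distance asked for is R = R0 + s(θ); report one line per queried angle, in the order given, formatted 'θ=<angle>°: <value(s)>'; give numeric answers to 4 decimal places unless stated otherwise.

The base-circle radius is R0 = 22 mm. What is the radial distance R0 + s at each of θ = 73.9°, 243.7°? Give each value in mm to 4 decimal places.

seg 1 [0°–55.8°] cycloidal, h=20: full span → s += 20 → s = 20.0000
seg 2 [55.8°–107.2°] uniform, h=-16: θ=73.9° here. β=18.1, B=51.4. -16·18.1/51.4 = -5.6342 → s = 14.3658
seg 2 [55.8°–107.2°] uniform, h=-16: full span → s += -16 → s = 4.0000
seg 3 [107.2°–202°] dwell: s stays 4.0000
seg 4 [202°–262.5°] simple-harmonic, h=24: θ=243.7° here. β=41.7, B=60.5. 24/2·(1 − cos(π·0.6893)) = 18.7218 → s = 22.7218
θ=73.9°: R = R0 + s = 22 + 14.3658 = 36.3658
θ=243.7°: R = R0 + s = 22 + 22.7218 = 44.7218

θ=73.9°: 36.3658
θ=243.7°: 44.7218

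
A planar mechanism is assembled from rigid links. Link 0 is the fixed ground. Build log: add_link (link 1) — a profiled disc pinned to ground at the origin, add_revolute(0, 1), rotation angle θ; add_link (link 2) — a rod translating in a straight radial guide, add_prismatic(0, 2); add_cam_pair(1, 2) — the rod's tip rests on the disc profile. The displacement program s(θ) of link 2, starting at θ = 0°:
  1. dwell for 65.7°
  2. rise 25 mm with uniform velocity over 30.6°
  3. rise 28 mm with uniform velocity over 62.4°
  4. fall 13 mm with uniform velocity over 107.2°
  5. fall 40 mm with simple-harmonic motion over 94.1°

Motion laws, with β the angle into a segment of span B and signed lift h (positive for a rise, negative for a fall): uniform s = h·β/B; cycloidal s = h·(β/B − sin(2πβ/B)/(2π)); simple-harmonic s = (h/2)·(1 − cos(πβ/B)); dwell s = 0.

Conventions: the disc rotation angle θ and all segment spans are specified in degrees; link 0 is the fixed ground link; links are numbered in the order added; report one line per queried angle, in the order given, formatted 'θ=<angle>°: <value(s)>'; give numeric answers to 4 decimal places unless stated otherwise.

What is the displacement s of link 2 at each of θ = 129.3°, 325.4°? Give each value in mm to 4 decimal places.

seg 1 [0°–65.7°] dwell: s stays 0.0000
seg 2 [65.7°–96.3°] uniform, h=25: full span → s += 25 → s = 25.0000
seg 3 [96.3°–158.7°] uniform, h=28: θ=129.3° here. β=33, B=62.4. 28·33/62.4 = 14.8077 → s = 39.8077
seg 3 [96.3°–158.7°] uniform, h=28: full span → s += 28 → s = 53.0000
seg 4 [158.7°–265.9°] uniform, h=-13: full span → s += -13 → s = 40.0000
seg 5 [265.9°–360°] simple-harmonic, h=-40: θ=325.4° here. β=59.5, B=94.1. -40/2·(1 − cos(π·0.6323)) = -28.0757 → s = 11.9243

θ=129.3°: 39.8077
θ=325.4°: 11.9243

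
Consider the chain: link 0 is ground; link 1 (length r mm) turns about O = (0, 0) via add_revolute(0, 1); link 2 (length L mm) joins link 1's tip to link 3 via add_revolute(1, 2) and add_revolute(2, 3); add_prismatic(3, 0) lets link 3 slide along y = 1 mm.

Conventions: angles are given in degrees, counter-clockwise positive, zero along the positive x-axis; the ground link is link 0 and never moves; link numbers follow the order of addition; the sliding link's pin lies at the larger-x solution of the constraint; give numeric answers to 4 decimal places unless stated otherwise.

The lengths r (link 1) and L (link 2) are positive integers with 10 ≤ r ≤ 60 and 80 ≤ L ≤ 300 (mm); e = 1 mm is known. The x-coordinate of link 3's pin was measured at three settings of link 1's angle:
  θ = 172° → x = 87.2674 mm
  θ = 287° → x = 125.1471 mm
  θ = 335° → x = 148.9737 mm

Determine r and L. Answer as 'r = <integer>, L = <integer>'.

constraint per measurement: (x − r cos θ)² + (r sin θ − e)² = L²
subtracting the θ₁ and θ₂ equations cancels the r² and L² terms:
r = (x₁² − x₂²) / (2[(x₁cos θ₁ + e sin θ₁) − (x₂cos θ₂ + e sin θ₂)]) = 33.0000 → r = 33
L² = (x₁ − r cos θ₁)² + (r sin θ₁ − e)² = 14400.0096 → L = 120.0000 → L = 120
check at θ₃=335°: x = 148.9737 (printed 148.9737) ✓

r = 33, L = 120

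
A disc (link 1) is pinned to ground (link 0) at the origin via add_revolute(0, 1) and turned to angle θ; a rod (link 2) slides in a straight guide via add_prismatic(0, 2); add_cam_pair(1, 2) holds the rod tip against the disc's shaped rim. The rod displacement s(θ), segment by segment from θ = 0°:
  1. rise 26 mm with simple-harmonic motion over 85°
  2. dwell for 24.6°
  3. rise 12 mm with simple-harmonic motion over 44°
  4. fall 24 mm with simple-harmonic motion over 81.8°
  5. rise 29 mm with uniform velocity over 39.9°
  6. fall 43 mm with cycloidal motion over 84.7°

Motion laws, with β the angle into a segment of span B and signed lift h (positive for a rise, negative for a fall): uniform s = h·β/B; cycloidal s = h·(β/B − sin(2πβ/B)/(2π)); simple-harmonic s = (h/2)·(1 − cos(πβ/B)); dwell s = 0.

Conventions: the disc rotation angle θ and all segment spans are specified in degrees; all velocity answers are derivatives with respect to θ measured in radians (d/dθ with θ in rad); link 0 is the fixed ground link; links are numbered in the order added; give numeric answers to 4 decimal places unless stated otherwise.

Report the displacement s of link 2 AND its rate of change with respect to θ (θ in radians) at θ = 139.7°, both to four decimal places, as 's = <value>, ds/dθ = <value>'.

segment 1 (0° to 85°, simple-harmonic, h = 26) is passed completely: s = 0.0000 + (26) = 26.0000
segment 2 (85° to 109.6°, dwell): s unchanged at 26.0000
θ = 139.7° falls in segment 3 (109.6° to 153.6°, simple-harmonic, h = 12): β = 139.7 − 109.6 = 30.1°, B = 44°; Δs = 12/2·(1 − cos(π·0.6841)) = 9.2798; s = 26.0000 + 9.2798 = 35.2798
velocity in seg [109.6°–153.6°] (simple-harmonic), θ in radians: β = 30.1° = 0.5253 rad, B = 44° = 0.7679 rad; ds/dθ = (πh/(2B)) sin(πβ/B) = (π·12/(2·0.7679)) sin(π·0.6841) = 20.553675 mm/rad

s = 35.2798, ds/dθ = 20.5537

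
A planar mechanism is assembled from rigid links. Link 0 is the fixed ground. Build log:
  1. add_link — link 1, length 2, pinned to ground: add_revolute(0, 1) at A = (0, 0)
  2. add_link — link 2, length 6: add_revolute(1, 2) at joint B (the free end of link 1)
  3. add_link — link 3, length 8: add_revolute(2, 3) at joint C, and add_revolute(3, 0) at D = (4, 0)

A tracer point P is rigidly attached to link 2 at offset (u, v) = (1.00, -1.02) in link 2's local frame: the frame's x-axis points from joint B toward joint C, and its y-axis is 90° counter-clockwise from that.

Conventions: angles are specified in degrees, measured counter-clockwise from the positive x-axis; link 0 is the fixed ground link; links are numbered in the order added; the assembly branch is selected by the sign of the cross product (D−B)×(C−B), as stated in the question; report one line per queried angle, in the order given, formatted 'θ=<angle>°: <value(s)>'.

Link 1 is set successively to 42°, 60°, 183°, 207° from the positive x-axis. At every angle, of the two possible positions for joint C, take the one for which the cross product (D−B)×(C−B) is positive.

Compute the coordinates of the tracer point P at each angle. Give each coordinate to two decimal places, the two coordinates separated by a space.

A=(0,0), D=(4.00,0)
θ=42°: B = A + 2.00·(cos42°, sin42°) = (1.4863, 1.3383)
θ=42°: |BD| = 2.8478
θ=42°: circle(B,6.00) ∩ circle(D,8.00): a=-3.4923, h=4.8789
θ=42°:   candidates: C₊=(0.6964,7.2860) cross=13.894; C₋=(-3.8891,-1.3272) cross=-13.894
θ=42°:   branch + wants cross > 0 → take C=(0.6964,7.2860) (cross=13.894)
θ=42°: ex = (C−B)/|BC| = (-0.1316,0.9913); ey = (-0.9913,-0.1316)
θ=42°: P = B + 1.00·ex + -1.02·ey = (2.3658,2.4638)
θ=60°: B = A + 2.00·(cos60°, sin60°) = (1.0000, 1.7321)
θ=60°: |BD| = 3.4641
θ=60°: circle(B,6.00) ∩ circle(D,8.00): a=-2.3094, h=5.5377
θ=60°:   candidates: C₊=(1.7689,7.6826) cross=19.183; C₋=(-3.7689,-1.9091) cross=-19.183
θ=60°:   branch + wants cross > 0 → take C=(1.7689,7.6826) (cross=19.183)
θ=60°: ex = (C−B)/|BC| = (0.1281,0.9918); ey = (-0.9918,0.1281)
θ=60°: P = B + 1.00·ex + -1.02·ey = (2.1397,2.5931)
θ=183°: B = A + 2.00·(cos183°, sin183°) = (-1.9973, -0.1047)
θ=183°: |BD| = 5.9982
θ=183°: circle(B,6.00) ∩ circle(D,8.00): a=0.6650, h=5.9630
θ=183°:   candidates: C₊=(-1.4364,5.8691) cross=35.767; C₋=(-1.2283,-6.0552) cross=-35.767
θ=183°:   branch + wants cross > 0 → take C=(-1.4364,5.8691) (cross=35.767)
θ=183°: ex = (C−B)/|BC| = (0.0935,0.9956); ey = (-0.9956,0.0935)
θ=183°: P = B + 1.00·ex + -1.02·ey = (-0.8882,0.7956)
θ=207°: B = A + 2.00·(cos207°, sin207°) = (-1.7820, -0.9080)
θ=207°: |BD| = 5.8529
θ=207°: circle(B,6.00) ∩ circle(D,8.00): a=0.5344, h=5.9761
θ=207°:   candidates: C₊=(-2.1811,5.0787) cross=34.978; C₋=(-0.3269,-6.7289) cross=-34.978
θ=207°:   branch + wants cross > 0 → take C=(-2.1811,5.0787) (cross=34.978)
θ=207°: ex = (C−B)/|BC| = (-0.0665,0.9978); ey = (-0.9978,-0.0665)
θ=207°: P = B + 1.00·ex + -1.02·ey = (-0.8308,0.1577)

θ=42°: 2.37 2.46
θ=60°: 2.14 2.59
θ=183°: -0.89 0.80
θ=207°: -0.83 0.16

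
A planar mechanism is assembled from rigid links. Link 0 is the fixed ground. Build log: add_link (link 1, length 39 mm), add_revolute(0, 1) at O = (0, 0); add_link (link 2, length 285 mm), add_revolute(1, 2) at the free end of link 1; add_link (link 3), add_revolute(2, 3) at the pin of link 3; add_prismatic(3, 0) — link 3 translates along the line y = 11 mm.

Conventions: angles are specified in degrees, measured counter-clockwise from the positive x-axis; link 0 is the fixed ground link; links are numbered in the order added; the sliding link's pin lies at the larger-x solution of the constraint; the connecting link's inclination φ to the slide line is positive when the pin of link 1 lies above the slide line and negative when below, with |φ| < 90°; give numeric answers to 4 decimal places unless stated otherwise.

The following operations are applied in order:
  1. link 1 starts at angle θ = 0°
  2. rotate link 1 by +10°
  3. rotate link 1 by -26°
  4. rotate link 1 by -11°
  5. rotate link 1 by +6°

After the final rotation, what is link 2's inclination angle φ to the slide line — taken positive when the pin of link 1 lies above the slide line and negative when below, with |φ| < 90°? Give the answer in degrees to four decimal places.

geometry: r = 39 mm, L = 285 mm, e = 11 mm; θ starts at 0°
rotate link 1 by +10°: θ ← 0° +10° = 10°
rotate link 1 by -26°: θ ← 10° -26° = -16°
rotate link 1 by -11°: θ ← -16° -11° = -27°
rotate link 1 by +6°: θ ← -27° +6° = -21°
h = r sin θ − e = -13.976350 − 11 = -24.976350
sin φ = h / L = -24.976350 / 285 = -0.08763632
φ = arcsin(-0.08763632) = -5.027641°

-5.0276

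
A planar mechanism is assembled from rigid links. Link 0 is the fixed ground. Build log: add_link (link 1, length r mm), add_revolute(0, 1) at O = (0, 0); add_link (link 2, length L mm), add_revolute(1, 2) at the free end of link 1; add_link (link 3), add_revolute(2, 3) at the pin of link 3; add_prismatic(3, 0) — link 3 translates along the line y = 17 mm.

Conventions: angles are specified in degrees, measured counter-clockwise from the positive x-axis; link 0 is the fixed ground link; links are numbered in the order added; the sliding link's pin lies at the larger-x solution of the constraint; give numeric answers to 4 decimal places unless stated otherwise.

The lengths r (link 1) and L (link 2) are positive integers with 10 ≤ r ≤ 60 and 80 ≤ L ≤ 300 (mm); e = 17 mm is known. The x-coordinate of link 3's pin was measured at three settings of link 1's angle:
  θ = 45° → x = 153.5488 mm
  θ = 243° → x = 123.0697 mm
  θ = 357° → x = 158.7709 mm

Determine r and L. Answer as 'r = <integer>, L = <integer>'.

constraint per measurement: (x − r cos θ)² + (r sin θ − e)² = L²
subtracting the θ₁ and θ₂ equations cancels the r² and L² terms:
r = (x₁² − x₂²) / (2[(x₁cos θ₁ + e sin θ₁) − (x₂cos θ₂ + e sin θ₂)]) = 22.0000 → r = 22
L² = (x₁ − r cos θ₁)² + (r sin θ₁ − e)² = 19044.0006 → L = 138.0000 → L = 138
check at θ₃=357°: x = 158.7709 (printed 158.7709) ✓

r = 22, L = 138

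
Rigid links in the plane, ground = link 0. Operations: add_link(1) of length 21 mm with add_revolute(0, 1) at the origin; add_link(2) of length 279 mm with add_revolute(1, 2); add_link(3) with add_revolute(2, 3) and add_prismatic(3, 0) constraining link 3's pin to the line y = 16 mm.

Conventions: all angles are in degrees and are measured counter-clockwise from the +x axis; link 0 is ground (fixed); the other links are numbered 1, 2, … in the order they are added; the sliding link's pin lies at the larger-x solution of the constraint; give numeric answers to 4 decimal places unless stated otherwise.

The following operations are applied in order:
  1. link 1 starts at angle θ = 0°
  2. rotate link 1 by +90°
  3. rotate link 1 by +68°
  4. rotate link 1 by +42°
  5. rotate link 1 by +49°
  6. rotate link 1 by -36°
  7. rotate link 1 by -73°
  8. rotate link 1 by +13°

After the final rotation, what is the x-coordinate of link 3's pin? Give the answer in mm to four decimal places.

geometry: r = 21 mm, L = 279 mm, e = 16 mm; θ starts at 0°
rotate link 1 by +90°: θ ← 0° +90° = 90°
rotate link 1 by +68°: θ ← 90° +68° = 158°
rotate link 1 by +42°: θ ← 158° +42° = 200°
rotate link 1 by +49°: θ ← 200° +49° = 249°
rotate link 1 by -36°: θ ← 249° -36° = 213°
rotate link 1 by -73°: θ ← 213° -73° = 140°
rotate link 1 by +13°: θ ← 140° +13° = 153°
crank pin P = (r cos θ, r sin θ) = (-18.711137, 9.533800)
h = r sin θ − e = 9.533800 − 16 = -6.466200
x = r cos θ + √(L² − h²) = -18.711137 + 278.925059 = 260.213922

260.2139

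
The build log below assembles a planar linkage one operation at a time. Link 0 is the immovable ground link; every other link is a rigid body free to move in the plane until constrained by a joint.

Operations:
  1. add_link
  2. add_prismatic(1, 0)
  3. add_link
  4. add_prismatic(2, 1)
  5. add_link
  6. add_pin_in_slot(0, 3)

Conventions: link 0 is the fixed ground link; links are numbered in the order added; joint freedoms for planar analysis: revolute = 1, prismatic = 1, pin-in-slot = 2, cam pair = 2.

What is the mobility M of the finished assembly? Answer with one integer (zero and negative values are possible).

ground; <1,0,0>
#1 <2,0,0>
P:1↔0 J1 <2,1,0>
#2 <3,1,0>
P:2↔1 J1 <3,2,0>
#3 <4,2,0>
PS:0↔3 J2 <4,2,1>
3×3 − 2×2 − 1×1 = 4

M = 4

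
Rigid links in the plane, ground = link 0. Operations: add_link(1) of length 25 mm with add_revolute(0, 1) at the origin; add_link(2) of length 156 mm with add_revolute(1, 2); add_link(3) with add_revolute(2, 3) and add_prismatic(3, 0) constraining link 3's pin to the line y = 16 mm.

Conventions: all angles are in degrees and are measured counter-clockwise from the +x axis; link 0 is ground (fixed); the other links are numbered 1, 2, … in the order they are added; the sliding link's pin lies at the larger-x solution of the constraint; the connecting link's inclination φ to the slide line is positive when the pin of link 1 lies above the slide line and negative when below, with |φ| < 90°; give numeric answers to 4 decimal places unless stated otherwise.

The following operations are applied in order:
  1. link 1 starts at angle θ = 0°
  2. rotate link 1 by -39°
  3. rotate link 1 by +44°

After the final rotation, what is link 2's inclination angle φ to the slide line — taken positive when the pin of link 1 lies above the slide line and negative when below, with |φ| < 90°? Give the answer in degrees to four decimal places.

geometry: r = 25 mm, L = 156 mm, e = 16 mm; θ starts at 0°
rotate link 1 by -39°: θ ← 0° -39° = -39°
rotate link 1 by +44°: θ ← -39° +44° = 5°
h = r sin θ − e = 2.178894 − 16 = -13.821106
sin φ = h / L = -13.821106 / 156 = -0.08859684
φ = arcsin(-0.08859684) = -5.082889°

-5.0829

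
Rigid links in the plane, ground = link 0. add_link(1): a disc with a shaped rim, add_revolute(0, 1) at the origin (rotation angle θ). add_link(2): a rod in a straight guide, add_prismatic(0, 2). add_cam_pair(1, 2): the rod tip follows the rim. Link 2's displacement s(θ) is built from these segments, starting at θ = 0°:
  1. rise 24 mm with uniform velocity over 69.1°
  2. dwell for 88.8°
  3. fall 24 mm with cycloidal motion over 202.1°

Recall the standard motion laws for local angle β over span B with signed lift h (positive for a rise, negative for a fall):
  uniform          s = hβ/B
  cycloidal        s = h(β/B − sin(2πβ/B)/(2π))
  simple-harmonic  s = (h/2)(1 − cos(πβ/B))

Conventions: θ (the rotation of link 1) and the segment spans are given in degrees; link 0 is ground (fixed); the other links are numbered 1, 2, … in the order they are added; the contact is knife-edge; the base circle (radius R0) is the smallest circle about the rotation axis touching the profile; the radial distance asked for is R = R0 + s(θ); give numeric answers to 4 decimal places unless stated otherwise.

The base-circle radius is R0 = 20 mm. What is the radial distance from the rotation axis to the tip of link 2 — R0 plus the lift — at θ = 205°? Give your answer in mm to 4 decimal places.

segment 1 (0° to 69.1°, uniform, h = 24) is passed completely: s = 0.0000 + (24) = 24.0000
segment 2 (69.1° to 157.9°, dwell): s unchanged at 24.0000
θ = 205° falls in segment 3 (157.9° to 360°, cycloidal, h = -24): β = 205 − 157.9 = 47.1°, B = 202.1°; Δs = -24·(0.2331 − sin(2π·0.2331)/(2π)) = -1.7952; s = 24.0000 − 1.7952 = 22.2048
R = R0 + s = 20 + 22.2048 = 42.2048

42.2048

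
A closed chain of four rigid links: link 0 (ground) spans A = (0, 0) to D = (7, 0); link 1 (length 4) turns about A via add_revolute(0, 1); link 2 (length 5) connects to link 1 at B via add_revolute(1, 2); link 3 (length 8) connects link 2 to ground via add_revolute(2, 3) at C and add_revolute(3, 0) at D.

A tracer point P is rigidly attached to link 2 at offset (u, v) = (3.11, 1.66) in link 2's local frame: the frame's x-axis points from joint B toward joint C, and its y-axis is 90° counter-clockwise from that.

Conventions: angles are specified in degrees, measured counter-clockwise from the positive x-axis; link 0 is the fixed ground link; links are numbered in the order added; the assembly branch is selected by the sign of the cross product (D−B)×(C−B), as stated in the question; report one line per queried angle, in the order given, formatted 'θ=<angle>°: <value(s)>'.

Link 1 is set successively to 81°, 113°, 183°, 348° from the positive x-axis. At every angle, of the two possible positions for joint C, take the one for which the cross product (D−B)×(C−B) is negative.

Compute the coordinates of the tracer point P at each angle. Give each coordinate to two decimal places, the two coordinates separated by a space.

A=(0,0), D=(7.00,0)
θ=81°: B = A + 4.00·(cos81°, sin81°) = (0.6257, 3.9508)
θ=81°: |BD| = 7.4993
θ=81°: circle(B,5.00) ∩ circle(D,8.00): a=1.1494, h=4.8661
θ=81°:   candidates: C₊=(4.1663,7.4813) cross=36.492; C₋=(-0.9608,-0.7909) cross=-36.492
θ=81°:   branch - wants cross < 0 → take C=(-0.9608,-0.7909) (cross=-36.492)
θ=81°: ex = (C−B)/|BC| = (-0.3173,-0.9483); ey = (0.9483,-0.3173)
θ=81°: P = B + 3.11·ex + 1.66·ey = (1.2131,0.4747)
θ=113°: B = A + 4.00·(cos113°, sin113°) = (-1.5629, 3.6820)
θ=113°: |BD| = 9.3210
θ=113°: circle(B,5.00) ∩ circle(D,8.00): a=2.5684, h=4.2899
θ=113°:   candidates: C₊=(2.4912,6.6084) cross=39.986; C₋=(-0.8980,-1.2736) cross=-39.986
θ=113°:   branch - wants cross < 0 → take C=(-0.8980,-1.2736) (cross=-39.986)
θ=113°: ex = (C−B)/|BC| = (0.1330,-0.9911); ey = (0.9911,0.1330)
θ=113°: P = B + 3.11·ex + 1.66·ey = (0.4959,0.8204)
θ=183°: B = A + 4.00·(cos183°, sin183°) = (-3.9945, -0.2093)
θ=183°: |BD| = 10.9965
θ=183°: circle(B,5.00) ∩ circle(D,8.00): a=3.7250, h=3.3354
θ=183°:   candidates: C₊=(-0.3337,3.1963) cross=36.677; C₋=(-0.2067,-3.4732) cross=-36.677
θ=183°:   branch - wants cross < 0 → take C=(-0.2067,-3.4732) (cross=-36.677)
θ=183°: ex = (C−B)/|BC| = (0.7576,-0.6528); ey = (0.6528,0.7576)
θ=183°: P = B + 3.11·ex + 1.66·ey = (-0.5549,-0.9819)
θ=348°: B = A + 4.00·(cos348°, sin348°) = (3.9126, -0.8316)
θ=348°: |BD| = 3.1975
θ=348°: circle(B,5.00) ∩ circle(D,8.00): a=-4.4999, h=2.1797
θ=348°:   candidates: C₊=(-0.9993,0.1027) cross=6.970; C₋=(0.1345,-4.1067) cross=-6.970
θ=348°:   branch - wants cross < 0 → take C=(0.1345,-4.1067) (cross=-6.970)
θ=348°: ex = (C−B)/|BC| = (-0.7556,-0.6550); ey = (0.6550,-0.7556)
θ=348°: P = B + 3.11·ex + 1.66·ey = (2.6500,-4.1231)

θ=81°: 1.21 0.47
θ=113°: 0.50 0.82
θ=183°: -0.55 -0.98
θ=348°: 2.65 -4.12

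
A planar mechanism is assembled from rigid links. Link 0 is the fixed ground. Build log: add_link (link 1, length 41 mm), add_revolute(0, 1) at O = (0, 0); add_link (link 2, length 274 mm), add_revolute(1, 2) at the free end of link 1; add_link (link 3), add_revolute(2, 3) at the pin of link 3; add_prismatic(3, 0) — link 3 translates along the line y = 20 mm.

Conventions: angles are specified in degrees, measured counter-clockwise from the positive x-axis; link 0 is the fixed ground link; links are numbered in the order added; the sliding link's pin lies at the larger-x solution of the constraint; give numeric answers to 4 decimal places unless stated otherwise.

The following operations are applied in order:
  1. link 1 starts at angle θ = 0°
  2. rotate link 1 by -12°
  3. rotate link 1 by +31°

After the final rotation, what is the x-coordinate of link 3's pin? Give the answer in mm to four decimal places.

geometry: r = 41 mm, L = 274 mm, e = 20 mm; θ starts at 0°
rotate link 1 by -12°: θ ← 0° -12° = -12°
rotate link 1 by +31°: θ ← -12° +31° = 19°
crank pin P = (r cos θ, r sin θ) = (38.766262, 13.348294)
h = r sin θ − e = 13.348294 − 20 = -6.651706
x = r cos θ + √(L² − h²) = 38.766262 + 273.919249 = 312.685510

312.6855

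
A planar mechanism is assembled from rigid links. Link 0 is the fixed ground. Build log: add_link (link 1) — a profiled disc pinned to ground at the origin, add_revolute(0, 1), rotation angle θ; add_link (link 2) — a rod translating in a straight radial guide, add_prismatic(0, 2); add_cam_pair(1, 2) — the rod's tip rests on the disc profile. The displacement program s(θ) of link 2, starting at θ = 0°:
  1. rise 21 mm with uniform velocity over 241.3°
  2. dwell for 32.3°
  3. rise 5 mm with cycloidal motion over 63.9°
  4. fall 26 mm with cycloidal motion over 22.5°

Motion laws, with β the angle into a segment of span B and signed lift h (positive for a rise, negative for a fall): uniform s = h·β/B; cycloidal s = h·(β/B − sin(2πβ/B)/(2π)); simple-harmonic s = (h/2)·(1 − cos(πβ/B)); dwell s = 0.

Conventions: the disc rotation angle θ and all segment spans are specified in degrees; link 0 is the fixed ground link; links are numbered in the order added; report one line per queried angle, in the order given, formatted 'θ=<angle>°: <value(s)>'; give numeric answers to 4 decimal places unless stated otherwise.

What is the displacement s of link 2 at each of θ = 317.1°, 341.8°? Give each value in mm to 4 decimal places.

seg 1 [0°–241.3°] uniform, h=21: full span → s += 21 → s = 21.0000
seg 2 [241.3°–273.6°] dwell: s stays 21.0000
seg 3 [273.6°–337.5°] cycloidal, h=5: θ=317.1° here. β=43.5, B=63.9. 5·(0.6808 − sin(2π·0.6808)/(2π)) = 4.1254 → s = 25.1254
seg 3 [273.6°–337.5°] cycloidal, h=5: full span → s += 5 → s = 26.0000
seg 4 [337.5°–360°] cycloidal, h=-26: θ=341.8° here. β=4.3, B=22.5. -26·(0.1911 − sin(2π·0.1911)/(2π)) = -1.1109 → s = 24.8891

θ=317.1°: 25.1254
θ=341.8°: 24.8891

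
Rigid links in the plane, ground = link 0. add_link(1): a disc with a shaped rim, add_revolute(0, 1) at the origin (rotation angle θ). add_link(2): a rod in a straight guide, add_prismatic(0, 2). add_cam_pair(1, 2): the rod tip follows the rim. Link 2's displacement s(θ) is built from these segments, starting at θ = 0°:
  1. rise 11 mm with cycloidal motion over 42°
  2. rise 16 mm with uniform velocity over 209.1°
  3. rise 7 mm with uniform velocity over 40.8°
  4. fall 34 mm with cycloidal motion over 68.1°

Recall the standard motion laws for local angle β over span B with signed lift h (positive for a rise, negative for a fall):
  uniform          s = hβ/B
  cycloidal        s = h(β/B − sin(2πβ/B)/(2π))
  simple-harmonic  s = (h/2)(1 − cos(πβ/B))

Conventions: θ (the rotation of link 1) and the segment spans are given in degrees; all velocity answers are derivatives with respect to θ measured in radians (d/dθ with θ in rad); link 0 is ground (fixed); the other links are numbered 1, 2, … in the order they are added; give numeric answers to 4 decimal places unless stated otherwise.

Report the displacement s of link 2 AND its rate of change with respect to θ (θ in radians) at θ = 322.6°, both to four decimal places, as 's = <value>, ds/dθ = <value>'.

segment 1 (0° to 42°, cycloidal, h = 11) is passed completely: s = 0.0000 + (11) = 11.0000
segment 2 (42° to 251.1°, uniform, h = 16) is passed completely: s = 11.0000 + (16) = 27.0000
segment 3 (251.1° to 291.9°, uniform, h = 7) is passed completely: s = 27.0000 + (7) = 34.0000
θ = 322.6° falls in segment 4 (291.9° to 360°, cycloidal, h = -34): β = 322.6 − 291.9 = 30.7°, B = 68.1°; Δs = -34·(0.4508 − sin(2π·0.4508)/(2π)) = -13.6814; s = 34.0000 − 13.6814 = 20.3186
velocity in seg [291.9°–360°] (cycloidal), θ in radians: β = 30.7° = 0.5358 rad, B = 68.1° = 1.1886 rad; ds/dθ = (h/B)(1 − cos(2πβ/B)) = ((-34)/1.1886)(1 − cos(2π·0.4508)) = -55.856083 mm/rad

s = 20.3186, ds/dθ = -55.8561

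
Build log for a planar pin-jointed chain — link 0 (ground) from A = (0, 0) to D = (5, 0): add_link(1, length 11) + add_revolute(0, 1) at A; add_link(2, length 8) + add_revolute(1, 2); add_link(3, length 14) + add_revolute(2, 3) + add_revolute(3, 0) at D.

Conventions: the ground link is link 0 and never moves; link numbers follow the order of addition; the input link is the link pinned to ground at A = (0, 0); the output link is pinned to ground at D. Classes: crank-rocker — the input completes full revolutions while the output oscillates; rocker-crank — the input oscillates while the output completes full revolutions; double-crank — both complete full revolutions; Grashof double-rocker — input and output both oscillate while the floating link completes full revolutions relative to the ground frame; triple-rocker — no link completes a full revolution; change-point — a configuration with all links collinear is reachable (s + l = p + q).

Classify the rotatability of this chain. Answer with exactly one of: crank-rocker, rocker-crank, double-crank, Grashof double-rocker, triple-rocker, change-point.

lengths: ground=5, input=11, coupler=8, output=14
sorted: s=5 (shortest), l=14 (longest), p+q=19
s + l = 19 vs p + q = 19
s + l = p + q → change-point (collinear configuration reachable)

change-point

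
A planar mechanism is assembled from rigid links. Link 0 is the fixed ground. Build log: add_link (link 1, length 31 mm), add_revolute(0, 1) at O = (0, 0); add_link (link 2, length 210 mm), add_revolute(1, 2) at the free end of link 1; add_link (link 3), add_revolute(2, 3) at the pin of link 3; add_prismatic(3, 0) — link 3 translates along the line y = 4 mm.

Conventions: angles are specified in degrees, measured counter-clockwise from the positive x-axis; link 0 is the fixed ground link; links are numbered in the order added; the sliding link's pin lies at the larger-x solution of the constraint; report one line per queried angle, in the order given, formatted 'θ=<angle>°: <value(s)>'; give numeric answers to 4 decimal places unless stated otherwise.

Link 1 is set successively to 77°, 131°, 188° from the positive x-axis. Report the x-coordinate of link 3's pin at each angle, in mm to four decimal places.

geometry: r = 31 mm, L = 210 mm, e = 4 mm
θ=77°: crank pin P = (r cos θ, r sin θ) = (6.973483, 30.205472)
θ=77°: h = r sin θ − e = 30.205472 − 4 = 26.205472
θ=77°: x = r cos θ + √(L² − h²) = 6.973483 + 208.358521 = 215.332004
θ=131°: crank pin P = (r cos θ, r sin θ) = (-20.337830, 23.395997)
θ=131°: h = r sin θ − e = 23.395997 − 4 = 19.395997
θ=131°: x = r cos θ + √(L² − h²) = -20.337830 + 209.102356 = 188.764526
θ=188°: crank pin P = (r cos θ, r sin θ) = (-30.698310, -4.314366)
θ=188°: h = r sin θ − e = -4.314366 − 4 = -8.314366
θ=188°: x = r cos θ + √(L² − h²) = -30.698310 + 209.835343 = 179.137033

θ=77°: 215.3320
θ=131°: 188.7645
θ=188°: 179.1370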